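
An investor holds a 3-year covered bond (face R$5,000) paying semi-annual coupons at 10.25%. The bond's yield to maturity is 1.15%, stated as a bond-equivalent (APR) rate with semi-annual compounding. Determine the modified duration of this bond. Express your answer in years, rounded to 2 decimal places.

Periodic yield y = 0.00575. First find Macaulay duration:
  t   CF        PV=CF/(1+0.00575)^t    t·PV
  1       256.25       254.7850       254.7850
  2       256.25       253.3283       506.6567
  3       256.25       251.8800       755.6401
  4       256.25       250.4400     1,001.7600
  5       256.25       249.0082     1,245.0411
  6     5,256.25     5,078.5036    30,471.0217
  Σ                  6,337.9452    34,234.9046
P = 6,337.9452; Macaulay duration = 34,234.9046 / 6,337.9452 = 5.40158 half-year periods = 2.70079 years.
Modified duration = D_Mac / (1 + y) = 2.70079 / 1.00575 = 2.68535 years.

2.69 years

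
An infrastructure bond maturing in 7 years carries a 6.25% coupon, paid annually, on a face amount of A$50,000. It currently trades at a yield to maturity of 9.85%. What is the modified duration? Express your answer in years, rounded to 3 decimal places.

5.233 years

Periodic yield y = 0.0985. First find Macaulay duration:
  t   CF        PV=CF/(1+0.0985)^t    t·PV
  1     3,125.00     2,844.7883     2,844.7883
  2     3,125.00     2,589.7026     5,179.4053
  3     3,125.00     2,357.4899     7,072.4697
  4     3,125.00     2,146.0991     8,584.3965
  5     3,125.00     1,953.6633     9,768.3164
  6     3,125.00     1,778.4827    10,670.8964
  7    53,125.00    27,523.1739   192,662.2174
  Σ                 41,193.3999   236,782.4900
P = 41,193.3999; Macaulay duration = 236,782.4900 / 41,193.3999 = 5.74807 years.
Modified duration = D_Mac / (1 + y) = 5.74807 / 1.0985 = 5.23265 years.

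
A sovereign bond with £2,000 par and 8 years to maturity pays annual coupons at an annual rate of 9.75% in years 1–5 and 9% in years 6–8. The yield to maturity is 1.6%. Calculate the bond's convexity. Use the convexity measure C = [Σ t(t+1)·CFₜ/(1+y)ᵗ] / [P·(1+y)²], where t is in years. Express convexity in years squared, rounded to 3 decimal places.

50.945

With y = 0.016:
  t   CF        PV=CF/(1+0.016)^t    t·PV        t(t+1)·PV
  1       195.00       191.9291       191.9291         383.8583
  2       195.00       188.9066       377.8133       1,133.4398
  3       195.00       185.9317       557.7952       2,231.1806
  4       195.00       183.0037       732.0146       3,660.0732
  5       195.00       180.1217       900.6086       5,403.6514
  6       180.00       163.6478       981.8870       6,873.2090
  7       180.00       161.0707     1,127.4949       9,019.9593
  8     2,180.00     1,920.0248    15,360.1981     138,241.7830
  Σ                  3,174.6362    20,229.7408     166,947.1545
P = 3,174.6362.
Convexity = Σ t(t+1)·PV / [P·(1+y)²] = 166,947.1545 / (3,174.6362 × 1.032256) = 50.94454.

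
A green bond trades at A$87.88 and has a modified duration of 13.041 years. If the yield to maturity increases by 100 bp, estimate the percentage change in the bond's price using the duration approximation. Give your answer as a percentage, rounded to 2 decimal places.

Duration approximation: ΔP/P ≈ -D_mod · Δy = -13.041 × (+0.01) = -0.130410.
As a percentage: -13.0410%.

-13.04%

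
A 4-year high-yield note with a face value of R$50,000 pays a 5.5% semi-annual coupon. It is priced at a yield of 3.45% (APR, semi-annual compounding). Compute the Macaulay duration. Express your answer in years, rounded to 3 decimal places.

3.660 years

Periodic yield y = 0.01725. Discount each cash flow and weight by its period:
  t   CF        PV=CF/(1+0.01725)^t    t·PV
  1     1,375.00     1,351.6835     1,351.6835
  2     1,375.00     1,328.7623     2,657.5246
  3     1,375.00     1,306.2298     3,918.6895
  4     1,375.00     1,284.0795     5,136.3179
  5     1,375.00     1,262.3047     6,311.5236
  6     1,375.00     1,240.8992     7,445.3952
  7     1,375.00     1,219.8567     8,538.9968
  8    51,375.00    44,805.3884   358,443.1074
  Σ                 53,799.2041   393,803.2385
Price P = Σ PV = 53,799.2041.
Macaulay duration = Σ(t·PV) / P = 393,803.2385 / 53,799.2041 = 7.31987 half-year periods.
In years: 7.31987 / 2 = 3.65994 years.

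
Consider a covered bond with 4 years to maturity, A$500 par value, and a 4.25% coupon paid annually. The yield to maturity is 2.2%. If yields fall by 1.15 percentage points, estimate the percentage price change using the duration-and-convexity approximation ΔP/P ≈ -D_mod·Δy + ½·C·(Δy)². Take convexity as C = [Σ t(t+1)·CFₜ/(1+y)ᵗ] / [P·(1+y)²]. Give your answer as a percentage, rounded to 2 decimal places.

+4.36%

With y = 0.022:
  t   CF        PV=CF/(1+0.022)^t    t·PV        t(t+1)·PV
  1        21.25        20.7926        20.7926          41.5851
  2        21.25        20.3450        40.6899         122.0698
  3        21.25        19.9070        59.7211         238.8842
  4       521.25       477.7960     1,911.1839       9,555.9195
  Σ                    538.8405     2,032.3875       9,958.4587
P = 538.8405; D_Mac = 3.77178 yrs; D_mod = 3.69059 yrs; C = 17.69417.
Duration effect: -3.69059 × (-0.0115) = +0.042442
Convexity effect: 0.5 × 17.69417 × (-0.0115)² = +0.0011700
ΔP/P ≈ +0.042442 + 0.0011700 = +0.043612 = +4.3612%.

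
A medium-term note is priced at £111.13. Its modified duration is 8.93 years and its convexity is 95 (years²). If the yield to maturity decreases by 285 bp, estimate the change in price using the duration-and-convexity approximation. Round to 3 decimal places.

+£32.571

Duration effect: -D_mod·Δy = -8.93 × (-0.0285) = +0.254505
Convexity effect: ½·C·(Δy)² = 0.5 × 95 × (-0.0285)² = +0.038581875
ΔP/P ≈ +0.254505 + 0.038581875 = +0.293086875
ΔP ≈ 111.13 × (+0.293086875) = +32.57074441875.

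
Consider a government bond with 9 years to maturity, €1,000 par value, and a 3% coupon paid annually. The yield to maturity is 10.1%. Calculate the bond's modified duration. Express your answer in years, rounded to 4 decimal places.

6.9526 years

Periodic yield y = 0.101. First find Macaulay duration:
  t   CF        PV=CF/(1+0.101)^t    t·PV
  1        30.00        27.2480        27.2480
  2        30.00        24.7484        49.4967
  3        30.00        22.4781        67.4343
  4        30.00        20.4161        81.6642
  5        30.00        18.5432        92.7160
  6        30.00        16.8421       101.0529
  7        30.00        15.2971       107.0799
  8        30.00        13.8939       111.1508
  9     1,030.00       433.2628     3,899.3648
  Σ                    592.7296     4,537.2076
P = 592.7296; Macaulay duration = 4,537.2076 / 592.7296 = 7.65477 years.
Modified duration = D_Mac / (1 + y) = 7.65477 / 1.101 = 6.95256 years.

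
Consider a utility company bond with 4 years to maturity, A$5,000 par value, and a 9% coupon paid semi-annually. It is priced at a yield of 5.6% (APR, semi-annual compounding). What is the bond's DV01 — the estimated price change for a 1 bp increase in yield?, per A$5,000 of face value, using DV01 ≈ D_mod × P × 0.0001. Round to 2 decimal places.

Periodic yield y = 0.028.
  t   CF        PV=CF/(1+0.028)^t    t·PV
  1       225.00       218.8716       218.8716
  2       225.00       212.9101       425.8202
  3       225.00       207.1110       621.3330
  4       225.00       201.4698       805.8794
  5       225.00       195.9823       979.9117
  6       225.00       190.6443     1,143.8658
  7       225.00       185.4517     1,298.1616
  8     5,225.00     4,189.2992    33,514.3935
  Σ                  5,601.7400    39,008.2368
P = 5,601.7400; D_Mac = 6.96359 half-year periods = 3.48180 yrs; D_mod = 3.38696 yrs.
DV01 ≈ 3.38696 × 5,601.7400 × 0.0001 = 1.897288.

A$1.90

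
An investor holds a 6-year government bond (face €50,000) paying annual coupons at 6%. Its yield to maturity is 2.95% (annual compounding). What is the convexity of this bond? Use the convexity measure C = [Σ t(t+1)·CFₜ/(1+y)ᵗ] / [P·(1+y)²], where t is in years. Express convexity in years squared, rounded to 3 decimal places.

33.300

With y = 0.0295:
  t   CF        PV=CF/(1+0.0295)^t    t·PV        t(t+1)·PV
  1     3,000.00     2,914.0359     2,914.0359       5,828.0719
  2     3,000.00     2,830.5352     5,661.0703      16,983.2109
  3     3,000.00     2,749.4271     8,248.2812      32,993.1247
  4     3,000.00     2,670.6431    10,682.5723      53,412.8617
  5     3,000.00     2,594.1166    12,970.5832      77,823.4993
  6    53,000.00    44,516.1671   267,097.0026   1,869,679.0179
  Σ                 58,274.9250   307,573.5455   2,056,719.7863
P = 58,274.9250.
Convexity = Σ t(t+1)·PV / [P·(1+y)²] = 2,056,719.7863 / (58,274.9250 × 1.059870) = 33.29973.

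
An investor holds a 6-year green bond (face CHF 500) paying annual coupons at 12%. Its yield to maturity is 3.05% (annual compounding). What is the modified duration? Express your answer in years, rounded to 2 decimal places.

4.72 years

Periodic yield y = 0.0305. First find Macaulay duration:
  t   CF        PV=CF/(1+0.0305)^t    t·PV
  1        60.00        58.2242        58.2242
  2        60.00        56.5009       113.0018
  3        60.00        54.8286       164.4858
  4        60.00        53.2058       212.8233
  5        60.00        51.6311       258.1554
  6       560.00       467.6275     2,805.7650
  Σ                    742.0181     3,612.4556
P = 742.0181; Macaulay duration = 3,612.4556 / 742.0181 = 4.86842 years.
Modified duration = D_Mac / (1 + y) = 4.86842 / 1.0305 = 4.72433 years.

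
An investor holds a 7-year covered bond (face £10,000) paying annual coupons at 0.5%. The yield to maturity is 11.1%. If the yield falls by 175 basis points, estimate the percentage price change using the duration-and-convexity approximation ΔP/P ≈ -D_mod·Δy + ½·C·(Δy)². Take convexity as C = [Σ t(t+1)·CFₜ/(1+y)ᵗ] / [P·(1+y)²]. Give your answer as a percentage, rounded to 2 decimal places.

With y = 0.111:
  t   CF        PV=CF/(1+0.111)^t    t·PV        t(t+1)·PV
  1        50.00        45.0045        45.0045          90.0090
  2        50.00        40.5081        81.0162         243.0486
  3        50.00        36.4609       109.3828         437.5312
  4        50.00        32.8181       131.2725         656.3625
  5        50.00        29.5393       147.6963         886.1780
  6        50.00        26.5880       159.5280       1,116.6960
  7    10,050.00     4,810.2500    33,671.7501     269,374.0006
  Σ                  5,021.1689    34,345.6504     272,803.8259
P = 5,021.1689; D_Mac = 6.84017 yrs; D_mod = 6.15677 yrs; C = 44.01670.
Duration effect: -6.15677 × (-0.0175) = +0.107743
Convexity effect: 0.5 × 44.01670 × (-0.0175)² = +0.0067401
ΔP/P ≈ +0.107743 + 0.0067401 = +0.114484 = +11.4484%.

+11.45%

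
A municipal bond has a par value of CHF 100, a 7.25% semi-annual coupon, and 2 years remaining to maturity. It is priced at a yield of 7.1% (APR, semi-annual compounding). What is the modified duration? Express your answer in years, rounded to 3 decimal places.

Periodic yield y = 0.0355. First find Macaulay duration:
  t   CF        PV=CF/(1+0.0355)^t    t·PV
  1        3.625         3.5007         3.5007
  2        3.625         3.3807         6.7614
  3        3.625         3.2648         9.7944
  4      103.625        90.1289       360.5156
  Σ                    100.2752       380.5722
P = 100.2752; Macaulay duration = 380.5722 / 100.2752 = 3.79528 half-year periods = 1.89764 years.
Modified duration = D_Mac / (1 + y) = 1.89764 / 1.0355 = 1.83258 years.

1.833 years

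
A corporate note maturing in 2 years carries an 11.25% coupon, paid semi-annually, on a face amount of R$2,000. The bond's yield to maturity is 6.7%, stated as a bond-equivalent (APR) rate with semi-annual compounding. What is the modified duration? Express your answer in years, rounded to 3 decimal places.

Periodic yield y = 0.0335. First find Macaulay duration:
  t   CF        PV=CF/(1+0.0335)^t    t·PV
  1       112.50       108.8534       108.8534
  2       112.50       105.3250       210.6500
  3       112.50       101.9110       305.7330
  4     2,112.50     1,851.6325     7,406.5300
  Σ                  2,167.7219     8,031.7664
P = 2,167.7219; Macaulay duration = 8,031.7664 / 2,167.7219 = 3.70516 half-year periods = 1.85258 years.
Modified duration = D_Mac / (1 + y) = 1.85258 / 1.0335 = 1.79253 years.

1.793 years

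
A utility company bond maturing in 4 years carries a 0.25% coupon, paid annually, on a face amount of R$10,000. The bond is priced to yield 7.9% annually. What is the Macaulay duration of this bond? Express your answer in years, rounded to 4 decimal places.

3.9823 years

Periodic yield y = 0.079. Discount each cash flow and weight by its year:
  t   CF        PV=CF/(1+0.079)^t    t·PV
  1        25.00        23.1696        23.1696
  2        25.00        21.4732        42.9464
  3        25.00        19.9010        59.7031
  4    10,025.00     7,396.0290    29,584.1158
  Σ                  7,460.5728    29,709.9350
Price P = Σ PV = 7,460.5728.
Macaulay duration = Σ(t·PV) / P = 29,709.9350 / 7,460.5728 = 3.98226 years.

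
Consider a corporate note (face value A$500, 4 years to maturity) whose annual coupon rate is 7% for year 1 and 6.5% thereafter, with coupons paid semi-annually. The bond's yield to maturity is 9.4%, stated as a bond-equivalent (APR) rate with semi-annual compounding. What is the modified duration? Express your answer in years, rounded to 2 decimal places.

3.39 years

Periodic yield y = 0.047. First find Macaulay duration:
  t   CF        PV=CF/(1+0.047)^t    t·PV
  1        17.50        16.7144        16.7144
  2        17.50        15.9641        31.9282
  3        16.25        14.1584        42.4751
  4        16.25        13.5228        54.0912
  5        16.25        12.9158        64.5788
  6        16.25        12.3360        74.0158
  7        16.25        11.7822        82.4754
  8       516.25       357.5087     2,860.0696
  Σ                    454.9023     3,226.3486
P = 454.9023; Macaulay duration = 3,226.3486 / 454.9023 = 7.09240 half-year periods = 3.54620 years.
Modified duration = D_Mac / (1 + y) = 3.54620 / 1.047 = 3.38701 years.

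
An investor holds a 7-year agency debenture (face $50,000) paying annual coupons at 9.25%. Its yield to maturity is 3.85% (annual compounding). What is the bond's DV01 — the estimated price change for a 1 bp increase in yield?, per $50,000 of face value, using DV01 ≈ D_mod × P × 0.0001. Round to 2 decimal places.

Periodic yield y = 0.0385.
  t   CF        PV=CF/(1+0.0385)^t    t·PV
  1     4,625.00     4,453.5388     4,453.5388
  2     4,625.00     4,288.4340     8,576.8681
  3     4,625.00     4,129.4502    12,388.3506
  4     4,625.00     3,976.3603    15,905.4414
  5     4,625.00     3,828.9459    19,144.7296
  6     4,625.00     3,686.9966    22,121.9793
  7    54,625.00    41,932.0354   293,524.2479
  Σ                 66,295.7612   376,115.1557
P = 66,295.7612; D_Mac = 5.67329 yrs; D_mod = 5.46297 yrs.
DV01 ≈ 5.46297 × 66,295.7612 × 0.0001 = 36.217155.

$36.22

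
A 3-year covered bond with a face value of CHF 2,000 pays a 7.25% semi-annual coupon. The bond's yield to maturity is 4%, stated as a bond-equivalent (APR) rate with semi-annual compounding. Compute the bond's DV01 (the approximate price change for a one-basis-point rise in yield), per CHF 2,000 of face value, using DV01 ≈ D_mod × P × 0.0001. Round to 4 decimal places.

CHF 0.5909

Periodic yield y = 0.02.
  t   CF        PV=CF/(1+0.02)^t    t·PV
  1        72.50        71.0784        71.0784
  2        72.50        69.6847       139.3695
  3        72.50        68.3184       204.9551
  4        72.50        66.9788       267.9152
  5        72.50        65.6655       328.3274
  6     2,072.50     1,840.3207    11,041.9241
  Σ                  2,182.0465    12,053.5697
P = 2,182.0465; D_Mac = 5.52397 half-year periods = 2.76199 yrs; D_mod = 2.70783 yrs.
DV01 ≈ 2.70783 × 2,182.0465 × 0.0001 = 0.590861.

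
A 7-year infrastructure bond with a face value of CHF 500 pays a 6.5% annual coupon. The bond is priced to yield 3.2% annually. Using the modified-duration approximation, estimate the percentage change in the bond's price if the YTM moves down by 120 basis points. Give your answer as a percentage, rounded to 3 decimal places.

+6.926%

Periodic yield y = 0.032. Modified duration first:
  t   CF        PV=CF/(1+0.032)^t    t·PV
  1        32.50        31.4922        31.4922
  2        32.50        30.5157        61.0315
  3        32.50        29.5695        88.7086
  4        32.50        28.6526       114.6105
  5        32.50        27.7642       138.8209
  6        32.50        26.9033       161.4197
  7       532.50       427.1316     2,989.9214
  Σ                    602.0292     3,586.0048
P = 602.0292; D_Mac = 5.95653 yrs; D_mod = 5.95653/(1+0.032) = 5.77183 yrs.
ΔP/P ≈ -D_mod · Δy = -5.77183 × (-0.012) = +0.069262 = +6.9262%.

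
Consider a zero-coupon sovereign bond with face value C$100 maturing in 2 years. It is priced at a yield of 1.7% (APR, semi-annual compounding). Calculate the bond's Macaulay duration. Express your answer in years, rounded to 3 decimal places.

2.000 years

A zero-coupon bond has a single cash flow at maturity, so its Macaulay duration equals its maturity: 2 years.
(Equivalently: 4 semi-annual periods ÷ 2 = 2 years.)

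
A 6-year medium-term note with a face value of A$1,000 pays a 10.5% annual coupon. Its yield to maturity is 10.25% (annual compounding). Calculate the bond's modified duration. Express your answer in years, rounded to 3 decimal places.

4.309 years

Periodic yield y = 0.1025. First find Macaulay duration:
  t   CF        PV=CF/(1+0.1025)^t    t·PV
  1       105.00        95.2381        95.2381
  2       105.00        86.3838       172.7675
  3       105.00        78.3526       235.0578
  4       105.00        71.0681       284.2725
  5       105.00        64.4609       322.3045
  6     1,105.00       615.3053     3,691.8321
  Σ                  1,010.8088     4,801.4725
P = 1,010.8088; Macaulay duration = 4,801.4725 / 1,010.8088 = 4.75013 years.
Modified duration = D_Mac / (1 + y) = 4.75013 / 1.1025 = 4.30851 years.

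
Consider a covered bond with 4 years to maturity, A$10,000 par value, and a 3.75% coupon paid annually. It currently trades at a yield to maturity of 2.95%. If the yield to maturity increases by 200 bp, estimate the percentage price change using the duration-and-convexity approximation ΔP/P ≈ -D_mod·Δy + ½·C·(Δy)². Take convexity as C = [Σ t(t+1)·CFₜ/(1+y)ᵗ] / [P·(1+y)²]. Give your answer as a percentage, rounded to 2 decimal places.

-7.02%

With y = 0.0295:
  t   CF        PV=CF/(1+0.0295)^t    t·PV        t(t+1)·PV
  1       375.00       364.2545       364.2545         728.5090
  2       375.00       353.8169       707.6338       2,122.9014
  3       375.00       343.6784     1,031.0351       4,124.1406
  4    10,375.00     9,235.9740    36,943.8960     184,719.4800
  Σ                 10,297.7238    39,046.8194     191,695.0309
P = 10,297.7238; D_Mac = 3.79179 yrs; D_mod = 3.68314 yrs; C = 17.56374.
Duration effect: -3.68314 × (+0.02) = -0.073663
Convexity effect: 0.5 × 17.56374 × (0.02)² = +0.0035127
ΔP/P ≈ -0.073663 + 0.0035127 = -0.070150 = -7.0150%.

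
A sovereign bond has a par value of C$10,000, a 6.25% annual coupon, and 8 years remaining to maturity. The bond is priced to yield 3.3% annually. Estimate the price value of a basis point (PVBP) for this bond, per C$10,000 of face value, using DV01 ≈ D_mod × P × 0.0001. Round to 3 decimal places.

C$7.789

Periodic yield y = 0.033.
  t   CF        PV=CF/(1+0.033)^t    t·PV
  1       625.00       605.0339       605.0339
  2       625.00       585.7056     1,171.4112
  3       625.00       566.9948     1,700.9843
  4       625.00       548.8817     2,195.5267
  5       625.00       531.3472     2,656.7361
  6       625.00       514.3729     3,086.2375
  7       625.00       497.9409     3,485.5860
  8    10,625.00     8,194.5737    65,556.5898
  Σ                 12,044.8506    80,458.1054
P = 12,044.8506; D_Mac = 6.67988 yrs; D_mod = 6.46648 yrs.
DV01 ≈ 6.46648 × 12,044.8506 × 0.0001 = 7.788781.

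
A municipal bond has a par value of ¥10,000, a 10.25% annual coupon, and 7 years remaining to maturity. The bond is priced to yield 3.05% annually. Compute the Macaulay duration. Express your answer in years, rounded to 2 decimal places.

5.63 years

Periodic yield y = 0.0305. Discount each cash flow and weight by its year:
  t   CF        PV=CF/(1+0.0305)^t    t·PV
  1     1,025.00       994.6628       994.6628
  2     1,025.00       965.2235     1,930.4469
  3     1,025.00       936.6555     2,809.9664
  4     1,025.00       908.9330     3,635.7321
  5     1,025.00       882.0311     4,410.1554
  6     1,025.00       855.9253     5,135.5521
  7    11,025.00     8,933.9316    62,537.5215
  Σ                 14,477.3628    81,454.0372
Price P = Σ PV = 14,477.3628.
Macaulay duration = Σ(t·PV) / P = 81,454.0372 / 14,477.3628 = 5.62630 years.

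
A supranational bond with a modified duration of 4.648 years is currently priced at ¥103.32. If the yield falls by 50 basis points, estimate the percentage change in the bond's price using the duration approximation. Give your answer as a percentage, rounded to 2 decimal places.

Duration approximation: ΔP/P ≈ -D_mod · Δy = -4.648 × (-0.005) = +0.023240.
As a percentage: +2.3240%.

+2.32%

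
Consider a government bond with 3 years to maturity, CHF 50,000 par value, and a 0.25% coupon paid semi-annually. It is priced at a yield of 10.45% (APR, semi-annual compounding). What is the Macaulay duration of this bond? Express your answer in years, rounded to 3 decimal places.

Periodic yield y = 0.05225. Discount each cash flow and weight by its period:
  t   CF        PV=CF/(1+0.05225)^t    t·PV
  1        62.50        59.3965        59.3965
  2        62.50        56.4472       112.8943
  3        62.50        53.6443       160.9328
  4        62.50        50.9805       203.9221
  5        62.50        48.4491       242.2453
  6    50,062.50    36,880.6806   221,284.0836
  Σ                 37,149.5981   222,063.4746
Price P = Σ PV = 37,149.5981.
Macaulay duration = Σ(t·PV) / P = 222,063.4746 / 37,149.5981 = 5.97755 half-year periods.
In years: 5.97755 / 2 = 2.98877 years.

2.989 years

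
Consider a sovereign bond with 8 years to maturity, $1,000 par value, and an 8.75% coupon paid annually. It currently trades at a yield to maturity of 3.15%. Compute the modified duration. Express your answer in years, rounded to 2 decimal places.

6.20 years

Periodic yield y = 0.0315. First find Macaulay duration:
  t   CF        PV=CF/(1+0.0315)^t    t·PV
  1        87.50        84.8279        84.8279
  2        87.50        82.2374       164.4749
  3        87.50        79.7261       239.1782
  4        87.50        77.2914       309.1656
  5        87.50        74.9311       374.6553
  6        87.50        72.6428       435.8569
  7        87.50        70.4244       492.9711
  8     1,087.50       848.5460     6,788.3683
  Σ                  1,390.6272     8,889.4981
P = 1,390.6272; Macaulay duration = 8,889.4981 / 1,390.6272 = 6.39244 years.
Modified duration = D_Mac / (1 + y) = 6.39244 / 1.0315 = 6.19723 years.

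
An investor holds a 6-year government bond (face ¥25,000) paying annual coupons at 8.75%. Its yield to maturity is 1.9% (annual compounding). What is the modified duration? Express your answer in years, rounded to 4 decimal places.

4.9979 years

Periodic yield y = 0.019. First find Macaulay duration:
  t   CF        PV=CF/(1+0.019)^t    t·PV
  1     2,187.50     2,146.7125     2,146.7125
  2     2,187.50     2,106.6854     4,213.3709
  3     2,187.50     2,067.4047     6,202.2142
  4     2,187.50     2,028.8565     8,115.4259
  5     2,187.50     1,991.0270     9,955.1348
  6    27,187.50    24,284.2206   145,705.3239
  Σ                 34,624.9067   176,338.1822
P = 34,624.9067; Macaulay duration = 176,338.1822 / 34,624.9067 = 5.09281 years.
Modified duration = D_Mac / (1 + y) = 5.09281 / 1.019 = 4.99785 years.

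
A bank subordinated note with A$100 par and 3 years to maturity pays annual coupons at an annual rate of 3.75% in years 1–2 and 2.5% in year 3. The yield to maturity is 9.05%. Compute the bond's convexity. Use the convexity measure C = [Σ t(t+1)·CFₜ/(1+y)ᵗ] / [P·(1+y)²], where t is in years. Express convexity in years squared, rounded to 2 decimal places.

9.57

With y = 0.0905:
  t   CF        PV=CF/(1+0.0905)^t    t·PV        t(t+1)·PV
  1         3.75         3.4388         3.4388           6.8776
  2         3.75         3.1534         6.3068          18.9204
  3       102.50        79.0400       237.1200         948.4798
  Σ                     85.6322       246.8656         974.2779
P = 85.6322.
Convexity = Σ t(t+1)·PV / [P·(1+y)²] = 974.2779 / (85.6322 × 1.189190) = 9.56741.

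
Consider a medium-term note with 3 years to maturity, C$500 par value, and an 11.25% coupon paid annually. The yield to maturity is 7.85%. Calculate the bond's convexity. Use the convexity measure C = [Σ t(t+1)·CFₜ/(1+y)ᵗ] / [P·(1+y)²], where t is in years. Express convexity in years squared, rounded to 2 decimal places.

9.03

With y = 0.0785:
  t   CF        PV=CF/(1+0.0785)^t    t·PV        t(t+1)·PV
  1        56.25        52.1558        52.1558         104.3115
  2        56.25        48.3595        96.7191         290.1573
  3       556.25       443.4142     1,330.2425       5,320.9701
  Σ                    543.9295     1,479.1174       5,715.4390
P = 543.9295.
Convexity = Σ t(t+1)·PV / [P·(1+y)²] = 5,715.4390 / (543.9295 × 1.163162) = 9.03372.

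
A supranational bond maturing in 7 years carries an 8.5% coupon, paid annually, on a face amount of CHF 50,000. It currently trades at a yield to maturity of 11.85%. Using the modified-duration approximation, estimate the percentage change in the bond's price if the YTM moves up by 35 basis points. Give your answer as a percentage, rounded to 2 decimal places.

-1.69%

Periodic yield y = 0.1185. Modified duration first:
  t   CF        PV=CF/(1+0.1185)^t    t·PV
  1     4,250.00     3,799.7318     3,799.7318
  2     4,250.00     3,397.1674     6,794.3349
  3     4,250.00     3,037.2530     9,111.7589
  4     4,250.00     2,715.4698    10,861.8792
  5     4,250.00     2,427.7781    12,138.8905
  6     4,250.00     2,170.5660    13,023.3961
  7    54,250.00    24,771.2444   173,398.7105
  Σ                 42,319.2105   229,128.7018
P = 42,319.2105; D_Mac = 5.41430 yrs; D_mod = 5.41430/(1+0.1185) = 4.84068 yrs.
ΔP/P ≈ -D_mod · Δy = -4.84068 × (+0.0035) = -0.016942 = -1.6942%.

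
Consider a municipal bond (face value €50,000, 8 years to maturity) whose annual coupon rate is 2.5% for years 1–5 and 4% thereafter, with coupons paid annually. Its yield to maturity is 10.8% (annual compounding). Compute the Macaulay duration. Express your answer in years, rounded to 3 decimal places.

Periodic yield y = 0.108. Discount each cash flow and weight by its year:
  t   CF        PV=CF/(1+0.108)^t    t·PV
  1     1,250.00     1,128.1588     1,128.1588
  2     1,250.00     1,018.1939     2,036.3878
  3     1,250.00       918.9476     2,756.8427
  4     1,250.00       829.3751     3,317.5002
  5     1,250.00       748.5334     3,742.6672
  6     2,000.00     1,080.9147     6,485.4884
  7     2,000.00       975.5548     6,828.8836
  8    52,000.00    22,892.0803   183,136.6423
  Σ                 29,591.7586   209,432.5712
Price P = Σ PV = 29,591.7586.
Macaulay duration = Σ(t·PV) / P = 209,432.5712 / 29,591.7586 = 7.07740 years.

7.077 years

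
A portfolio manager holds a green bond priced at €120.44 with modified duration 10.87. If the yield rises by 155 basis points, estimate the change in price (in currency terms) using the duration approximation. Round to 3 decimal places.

-€20.292

Duration approximation: ΔP/P ≈ -D_mod · Δy = -10.87 × (+0.0155) = -0.168485.
ΔP ≈ 120.44 × (-0.168485) = -20.2923334.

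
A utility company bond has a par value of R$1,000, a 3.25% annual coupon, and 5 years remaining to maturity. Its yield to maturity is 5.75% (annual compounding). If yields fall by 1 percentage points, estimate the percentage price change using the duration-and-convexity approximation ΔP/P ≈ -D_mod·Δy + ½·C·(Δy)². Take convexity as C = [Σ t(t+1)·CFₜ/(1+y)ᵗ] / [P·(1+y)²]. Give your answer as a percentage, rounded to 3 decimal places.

With y = 0.0575:
  t   CF        PV=CF/(1+0.0575)^t    t·PV        t(t+1)·PV
  1        32.50        30.7329        30.7329          61.4657
  2        32.50        29.0618        58.1236         174.3708
  3        32.50        27.4816        82.4448         329.7794
  4        32.50        25.9873       103.9494         519.7468
  5     1,032.50       780.7072     3,903.5360      23,421.2158
  Σ                    893.9708     4,178.7866      24,506.5785
P = 893.9708; D_Mac = 4.67441 yrs; D_mod = 4.42025 yrs; C = 24.51312.
Duration effect: -4.42025 × (-0.01) = +0.044202
Convexity effect: 0.5 × 24.51312 × (-0.01)² = +0.0012257
ΔP/P ≈ +0.044202 + 0.0012257 = +0.045428 = +4.5428%.

+4.543%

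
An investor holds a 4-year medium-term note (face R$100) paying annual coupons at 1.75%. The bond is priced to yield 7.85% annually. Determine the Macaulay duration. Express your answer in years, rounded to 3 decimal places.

3.884 years

Periodic yield y = 0.0785. Discount each cash flow and weight by its year:
  t   CF        PV=CF/(1+0.0785)^t    t·PV
  1         1.75         1.6226         1.6226
  2         1.75         1.5045         3.0090
  3         1.75         1.3950         4.1850
  4       101.75        75.2062       300.8249
  Σ                     79.7284       309.6416
Price P = Σ PV = 79.7284.
Macaulay duration = Σ(t·PV) / P = 309.6416 / 79.7284 = 3.88371 years.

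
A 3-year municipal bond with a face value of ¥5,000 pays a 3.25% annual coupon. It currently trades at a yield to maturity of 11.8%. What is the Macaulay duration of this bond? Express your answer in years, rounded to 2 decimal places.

Periodic yield y = 0.118. Discount each cash flow and weight by its year:
  t   CF        PV=CF/(1+0.118)^t    t·PV
  1       162.50       145.3488       145.3488
  2       162.50       130.0079       260.0158
  3     5,162.50     3,694.3212    11,082.9636
  Σ                  3,969.6780    11,488.3283
Price P = Σ PV = 3,969.6780.
Macaulay duration = Σ(t·PV) / P = 11,488.3283 / 3,969.6780 = 2.89402 years.

2.89 years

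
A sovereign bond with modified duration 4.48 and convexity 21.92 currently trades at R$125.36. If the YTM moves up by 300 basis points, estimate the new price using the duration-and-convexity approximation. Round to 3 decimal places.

R$109.748

Duration effect: -D_mod·Δy = -4.48 × (+0.03) = -0.134400
Convexity effect: ½·C·(Δy)² = 0.5 × 21.92 × (0.03)² = +0.0098640
ΔP/P ≈ -0.134400 + 0.0098640 = -0.124536
New price ≈ 125.36 × (1 - 0.124536) = 109.74816704.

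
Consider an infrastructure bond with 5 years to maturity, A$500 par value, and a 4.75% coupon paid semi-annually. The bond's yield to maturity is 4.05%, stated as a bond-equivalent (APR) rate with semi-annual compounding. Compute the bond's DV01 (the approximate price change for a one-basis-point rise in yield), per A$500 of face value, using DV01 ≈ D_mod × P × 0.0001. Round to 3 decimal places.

A$0.228

Periodic yield y = 0.02025.
  t   CF        PV=CF/(1+0.02025)^t    t·PV
  1       11.875        11.6393        11.6393
  2       11.875        11.4083        22.8166
  3       11.875        11.1819        33.5456
  4       11.875        10.9599        43.8397
  5       11.875        10.7424        53.7119
  6       11.875        10.5292        63.1750
  7       11.875        10.3202        72.2413
  8       11.875        10.1153        80.9228
  9       11.875         9.9146        89.2312
  10     511.875       418.8880     4,188.8797
  Σ                    515.6990     4,660.0029
P = 515.6990; D_Mac = 9.03628 half-year periods = 4.51814 yrs; D_mod = 4.42847 yrs.
DV01 ≈ 4.42847 × 515.6990 × 0.0001 = 0.228376.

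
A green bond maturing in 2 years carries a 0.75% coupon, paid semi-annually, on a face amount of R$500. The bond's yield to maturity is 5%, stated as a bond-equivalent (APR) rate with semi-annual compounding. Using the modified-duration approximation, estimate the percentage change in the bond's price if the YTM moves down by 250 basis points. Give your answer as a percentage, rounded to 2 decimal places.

Periodic yield y = 0.025. Modified duration first:
  t   CF        PV=CF/(1+0.025)^t    t·PV
  1        1.875         1.8293         1.8293
  2        1.875         1.7847         3.5693
  3        1.875         1.7411         5.2234
  4      501.875       454.6740     1,818.6959
  Σ                    460.0290     1,829.3179
P = 460.0290; D_Mac = 3.97653 half-year periods = 1.98826 yrs; D_mod = 1.98826/(1+0.025) = 1.93977 yrs.
ΔP/P ≈ -D_mod · Δy = -1.93977 × (-0.025) = +0.048494 = +4.8494%.

+4.85%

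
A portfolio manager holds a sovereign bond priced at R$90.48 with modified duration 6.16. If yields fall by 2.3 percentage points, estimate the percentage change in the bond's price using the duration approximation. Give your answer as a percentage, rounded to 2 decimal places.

+14.17%

Duration approximation: ΔP/P ≈ -D_mod · Δy = -6.16 × (-0.023) = +0.141680.
As a percentage: +14.1680%.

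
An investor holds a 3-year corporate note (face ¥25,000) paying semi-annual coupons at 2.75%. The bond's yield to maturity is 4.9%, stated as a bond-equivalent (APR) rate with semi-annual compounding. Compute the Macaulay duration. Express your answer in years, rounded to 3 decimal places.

2.896 years

Periodic yield y = 0.0245. Discount each cash flow and weight by its period:
  t   CF        PV=CF/(1+0.0245)^t    t·PV
  1       343.75       335.5295       335.5295
  2       343.75       327.5056       655.0113
  3       343.75       319.6736       959.0209
  4       343.75       312.0289     1,248.1157
  5       343.75       304.5670     1,522.8352
  6    25,343.75    21,917.9080   131,507.4479
  Σ                 23,517.2127   136,227.9605
Price P = Σ PV = 23,517.2127.
Macaulay duration = Σ(t·PV) / P = 136,227.9605 / 23,517.2127 = 5.79269 half-year periods.
In years: 5.79269 / 2 = 2.89635 years.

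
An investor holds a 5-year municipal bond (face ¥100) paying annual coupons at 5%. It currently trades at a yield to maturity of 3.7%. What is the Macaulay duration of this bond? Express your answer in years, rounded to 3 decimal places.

Periodic yield y = 0.037. Discount each cash flow and weight by its year:
  t   CF        PV=CF/(1+0.037)^t    t·PV
  1         5.00         4.8216         4.8216
  2         5.00         4.6496         9.2991
  3         5.00         4.4837        13.4510
  4         5.00         4.3237        17.2948
  5       105.00        87.5579       437.7897
  Σ                    105.8365       482.6562
Price P = Σ PV = 105.8365.
Macaulay duration = Σ(t·PV) / P = 482.6562 / 105.8365 = 4.56040 years.

4.560 years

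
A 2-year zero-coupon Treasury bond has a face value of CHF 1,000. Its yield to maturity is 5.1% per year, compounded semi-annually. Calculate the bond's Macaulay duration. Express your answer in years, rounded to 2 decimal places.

A zero-coupon bond has a single cash flow at maturity, so its Macaulay duration equals its maturity: 2 years.
(Equivalently: 4 semi-annual periods ÷ 2 = 2 years.)

2.00 years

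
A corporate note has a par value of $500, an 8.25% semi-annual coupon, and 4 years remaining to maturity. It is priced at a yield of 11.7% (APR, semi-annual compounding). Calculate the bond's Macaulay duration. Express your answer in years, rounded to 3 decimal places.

3.452 years

Periodic yield y = 0.0585. Discount each cash flow and weight by its period:
  t   CF        PV=CF/(1+0.0585)^t    t·PV
  1       20.625        19.4851        19.4851
  2       20.625        18.4082        36.8165
  3       20.625        17.3909        52.1726
  4       20.625        16.4297        65.7189
  5       20.625        15.5217        77.6086
  6       20.625        14.6639        87.9833
  7       20.625        13.8534        96.9741
  8      520.625       330.3681     2,642.9449
  Σ                    446.1211     3,079.7040
Price P = Σ PV = 446.1211.
Macaulay duration = Σ(t·PV) / P = 3,079.7040 / 446.1211 = 6.90329 half-year periods.
In years: 6.90329 / 2 = 3.45165 years.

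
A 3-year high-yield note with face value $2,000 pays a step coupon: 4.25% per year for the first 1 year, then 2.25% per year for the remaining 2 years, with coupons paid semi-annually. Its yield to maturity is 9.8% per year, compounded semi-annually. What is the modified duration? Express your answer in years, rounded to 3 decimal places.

2.724 years

Periodic yield y = 0.049. First find Macaulay duration:
  t   CF        PV=CF/(1+0.049)^t    t·PV
  1        42.50        40.5148        40.5148
  2        42.50        38.6223        77.2446
  3        22.50        19.4920        58.4760
  4        22.50        18.5815        74.3260
  5        22.50        17.7135        88.5676
  6     2,022.50     1,517.8736     9,107.2415
  Σ                  1,652.7976     9,446.3704
P = 1,652.7976; Macaulay duration = 9,446.3704 / 1,652.7976 = 5.71538 half-year periods = 2.85769 years.
Modified duration = D_Mac / (1 + y) = 2.85769 / 1.049 = 2.72421 years.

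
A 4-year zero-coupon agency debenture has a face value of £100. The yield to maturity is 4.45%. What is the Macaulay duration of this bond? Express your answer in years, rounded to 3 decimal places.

4.000 years

A zero-coupon bond has a single cash flow at maturity, so its Macaulay duration equals its maturity: 4 years.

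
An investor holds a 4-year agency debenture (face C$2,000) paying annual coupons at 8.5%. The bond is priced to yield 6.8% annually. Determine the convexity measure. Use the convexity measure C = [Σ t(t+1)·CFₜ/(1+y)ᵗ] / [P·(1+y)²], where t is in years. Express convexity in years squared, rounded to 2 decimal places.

15.02

With y = 0.068:
  t   CF        PV=CF/(1+0.068)^t    t·PV        t(t+1)·PV
  1       170.00       159.1760       159.1760         318.3521
  2       170.00       149.0412       298.0825         894.2474
  3       170.00       139.5517       418.6551       1,674.6205
  4     2,170.00     1,667.9181     6,671.6724      33,358.3621
  Σ                  2,115.6871     7,547.5860      36,245.5821
P = 2,115.6871.
Convexity = Σ t(t+1)·PV / [P·(1+y)²] = 36,245.5821 / (2,115.6871 × 1.140624) = 15.01970.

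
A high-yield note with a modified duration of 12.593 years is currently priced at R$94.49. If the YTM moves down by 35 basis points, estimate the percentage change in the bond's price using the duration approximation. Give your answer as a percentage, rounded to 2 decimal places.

Duration approximation: ΔP/P ≈ -D_mod · Δy = -12.593 × (-0.0035) = +0.0440755.
As a percentage: +4.40755%.

+4.41%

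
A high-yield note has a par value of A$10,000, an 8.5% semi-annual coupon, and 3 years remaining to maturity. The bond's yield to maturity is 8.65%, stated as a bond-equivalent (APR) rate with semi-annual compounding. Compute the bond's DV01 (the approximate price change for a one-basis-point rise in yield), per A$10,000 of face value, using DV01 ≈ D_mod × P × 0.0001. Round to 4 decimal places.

A$2.5873

Periodic yield y = 0.04325.
  t   CF        PV=CF/(1+0.04325)^t    t·PV
  1       425.00       407.3808       407.3808
  2       425.00       390.4920       780.9840
  3       425.00       374.3034     1,122.9101
  4       425.00       358.7859     1,435.1436
  5       425.00       343.9117     1,719.5585
  6    10,425.00     8,086.2228    48,517.3368
  Σ                  9,961.0966    53,983.3138
P = 9,961.0966; D_Mac = 5.41941 half-year periods = 2.70971 yrs; D_mod = 2.59737 yrs.
DV01 ≈ 2.59737 × 9,961.0966 × 0.0001 = 2.587266.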